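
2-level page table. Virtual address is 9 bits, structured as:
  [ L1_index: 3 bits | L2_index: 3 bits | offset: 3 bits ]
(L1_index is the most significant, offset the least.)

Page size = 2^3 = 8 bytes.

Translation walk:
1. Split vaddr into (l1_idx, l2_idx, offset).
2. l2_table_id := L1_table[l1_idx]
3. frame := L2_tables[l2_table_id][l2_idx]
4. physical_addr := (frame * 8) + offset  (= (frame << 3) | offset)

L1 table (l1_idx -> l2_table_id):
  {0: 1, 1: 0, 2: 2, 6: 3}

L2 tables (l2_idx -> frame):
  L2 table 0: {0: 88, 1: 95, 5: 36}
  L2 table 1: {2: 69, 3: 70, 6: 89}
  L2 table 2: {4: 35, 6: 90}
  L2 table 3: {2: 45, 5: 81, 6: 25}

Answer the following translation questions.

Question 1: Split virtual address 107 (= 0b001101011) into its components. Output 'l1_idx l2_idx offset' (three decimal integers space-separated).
Answer: 1 5 3

Derivation:
vaddr = 107 = 0b001101011
  top 3 bits -> l1_idx = 1
  next 3 bits -> l2_idx = 5
  bottom 3 bits -> offset = 3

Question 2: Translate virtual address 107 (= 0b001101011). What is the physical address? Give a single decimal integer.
Answer: 291

Derivation:
vaddr = 107 = 0b001101011
Split: l1_idx=1, l2_idx=5, offset=3
L1[1] = 0
L2[0][5] = 36
paddr = 36 * 8 + 3 = 291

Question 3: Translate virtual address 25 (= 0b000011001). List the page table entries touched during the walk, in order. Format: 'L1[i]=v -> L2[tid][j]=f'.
Answer: L1[0]=1 -> L2[1][3]=70

Derivation:
vaddr = 25 = 0b000011001
Split: l1_idx=0, l2_idx=3, offset=1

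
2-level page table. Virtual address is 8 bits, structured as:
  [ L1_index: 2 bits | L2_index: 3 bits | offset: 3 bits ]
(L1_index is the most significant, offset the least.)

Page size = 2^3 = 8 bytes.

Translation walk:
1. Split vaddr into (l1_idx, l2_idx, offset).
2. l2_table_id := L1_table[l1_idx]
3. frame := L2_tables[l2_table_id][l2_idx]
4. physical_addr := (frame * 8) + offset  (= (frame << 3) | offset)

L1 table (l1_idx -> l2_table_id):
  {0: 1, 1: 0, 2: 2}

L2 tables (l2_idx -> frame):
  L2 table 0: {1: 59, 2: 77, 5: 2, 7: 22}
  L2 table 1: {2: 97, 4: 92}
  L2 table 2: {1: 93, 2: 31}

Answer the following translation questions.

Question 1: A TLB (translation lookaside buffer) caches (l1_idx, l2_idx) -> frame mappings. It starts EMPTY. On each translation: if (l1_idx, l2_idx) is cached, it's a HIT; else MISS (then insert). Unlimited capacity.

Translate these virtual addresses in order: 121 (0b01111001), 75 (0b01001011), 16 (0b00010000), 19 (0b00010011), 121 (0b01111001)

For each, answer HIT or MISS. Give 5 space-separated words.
Answer: MISS MISS MISS HIT HIT

Derivation:
vaddr=121: (1,7) not in TLB -> MISS, insert
vaddr=75: (1,1) not in TLB -> MISS, insert
vaddr=16: (0,2) not in TLB -> MISS, insert
vaddr=19: (0,2) in TLB -> HIT
vaddr=121: (1,7) in TLB -> HIT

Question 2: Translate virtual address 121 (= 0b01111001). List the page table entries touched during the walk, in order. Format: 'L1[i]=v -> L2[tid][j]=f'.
Answer: L1[1]=0 -> L2[0][7]=22

Derivation:
vaddr = 121 = 0b01111001
Split: l1_idx=1, l2_idx=7, offset=1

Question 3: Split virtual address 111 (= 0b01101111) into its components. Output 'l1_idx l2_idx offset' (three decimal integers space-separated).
Answer: 1 5 7

Derivation:
vaddr = 111 = 0b01101111
  top 2 bits -> l1_idx = 1
  next 3 bits -> l2_idx = 5
  bottom 3 bits -> offset = 7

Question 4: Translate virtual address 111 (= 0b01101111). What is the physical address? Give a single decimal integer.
Answer: 23

Derivation:
vaddr = 111 = 0b01101111
Split: l1_idx=1, l2_idx=5, offset=7
L1[1] = 0
L2[0][5] = 2
paddr = 2 * 8 + 7 = 23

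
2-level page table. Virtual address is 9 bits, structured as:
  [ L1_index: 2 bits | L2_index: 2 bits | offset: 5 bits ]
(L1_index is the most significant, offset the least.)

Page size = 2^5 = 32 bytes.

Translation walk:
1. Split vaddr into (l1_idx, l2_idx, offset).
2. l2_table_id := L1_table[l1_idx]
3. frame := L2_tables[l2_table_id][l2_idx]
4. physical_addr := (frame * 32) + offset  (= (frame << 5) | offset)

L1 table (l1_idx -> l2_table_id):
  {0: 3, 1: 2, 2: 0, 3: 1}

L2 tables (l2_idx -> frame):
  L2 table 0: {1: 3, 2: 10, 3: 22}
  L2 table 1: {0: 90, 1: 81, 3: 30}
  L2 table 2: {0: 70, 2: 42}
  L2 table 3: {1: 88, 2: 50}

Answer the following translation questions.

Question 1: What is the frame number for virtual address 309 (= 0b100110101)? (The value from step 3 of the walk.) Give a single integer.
vaddr = 309: l1_idx=2, l2_idx=1
L1[2] = 0; L2[0][1] = 3

Answer: 3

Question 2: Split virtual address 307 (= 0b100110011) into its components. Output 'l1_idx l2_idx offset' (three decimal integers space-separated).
vaddr = 307 = 0b100110011
  top 2 bits -> l1_idx = 2
  next 2 bits -> l2_idx = 1
  bottom 5 bits -> offset = 19

Answer: 2 1 19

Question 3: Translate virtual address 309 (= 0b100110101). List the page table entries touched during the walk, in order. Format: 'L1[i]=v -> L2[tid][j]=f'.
Answer: L1[2]=0 -> L2[0][1]=3

Derivation:
vaddr = 309 = 0b100110101
Split: l1_idx=2, l2_idx=1, offset=21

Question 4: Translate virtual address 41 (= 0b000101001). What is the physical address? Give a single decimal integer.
Answer: 2825

Derivation:
vaddr = 41 = 0b000101001
Split: l1_idx=0, l2_idx=1, offset=9
L1[0] = 3
L2[3][1] = 88
paddr = 88 * 32 + 9 = 2825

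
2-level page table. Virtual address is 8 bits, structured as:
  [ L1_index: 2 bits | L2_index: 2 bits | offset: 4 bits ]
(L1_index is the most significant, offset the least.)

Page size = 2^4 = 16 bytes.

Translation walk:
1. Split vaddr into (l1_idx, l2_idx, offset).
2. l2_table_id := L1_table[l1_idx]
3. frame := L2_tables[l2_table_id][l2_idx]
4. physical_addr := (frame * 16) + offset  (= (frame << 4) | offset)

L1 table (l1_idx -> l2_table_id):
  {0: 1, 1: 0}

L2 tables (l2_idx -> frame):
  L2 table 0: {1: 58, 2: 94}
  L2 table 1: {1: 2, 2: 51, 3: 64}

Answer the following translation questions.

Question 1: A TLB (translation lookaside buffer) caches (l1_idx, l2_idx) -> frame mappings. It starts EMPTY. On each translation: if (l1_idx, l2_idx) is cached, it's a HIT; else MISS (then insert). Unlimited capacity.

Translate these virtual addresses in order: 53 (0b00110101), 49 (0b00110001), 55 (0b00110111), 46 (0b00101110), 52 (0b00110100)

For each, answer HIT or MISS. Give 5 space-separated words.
Answer: MISS HIT HIT MISS HIT

Derivation:
vaddr=53: (0,3) not in TLB -> MISS, insert
vaddr=49: (0,3) in TLB -> HIT
vaddr=55: (0,3) in TLB -> HIT
vaddr=46: (0,2) not in TLB -> MISS, insert
vaddr=52: (0,3) in TLB -> HIT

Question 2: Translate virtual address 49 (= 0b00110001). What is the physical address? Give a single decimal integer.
Answer: 1025

Derivation:
vaddr = 49 = 0b00110001
Split: l1_idx=0, l2_idx=3, offset=1
L1[0] = 1
L2[1][3] = 64
paddr = 64 * 16 + 1 = 1025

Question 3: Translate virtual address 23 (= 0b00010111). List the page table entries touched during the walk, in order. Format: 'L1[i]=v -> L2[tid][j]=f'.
Answer: L1[0]=1 -> L2[1][1]=2

Derivation:
vaddr = 23 = 0b00010111
Split: l1_idx=0, l2_idx=1, offset=7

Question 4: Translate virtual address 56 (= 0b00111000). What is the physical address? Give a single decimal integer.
vaddr = 56 = 0b00111000
Split: l1_idx=0, l2_idx=3, offset=8
L1[0] = 1
L2[1][3] = 64
paddr = 64 * 16 + 8 = 1032

Answer: 1032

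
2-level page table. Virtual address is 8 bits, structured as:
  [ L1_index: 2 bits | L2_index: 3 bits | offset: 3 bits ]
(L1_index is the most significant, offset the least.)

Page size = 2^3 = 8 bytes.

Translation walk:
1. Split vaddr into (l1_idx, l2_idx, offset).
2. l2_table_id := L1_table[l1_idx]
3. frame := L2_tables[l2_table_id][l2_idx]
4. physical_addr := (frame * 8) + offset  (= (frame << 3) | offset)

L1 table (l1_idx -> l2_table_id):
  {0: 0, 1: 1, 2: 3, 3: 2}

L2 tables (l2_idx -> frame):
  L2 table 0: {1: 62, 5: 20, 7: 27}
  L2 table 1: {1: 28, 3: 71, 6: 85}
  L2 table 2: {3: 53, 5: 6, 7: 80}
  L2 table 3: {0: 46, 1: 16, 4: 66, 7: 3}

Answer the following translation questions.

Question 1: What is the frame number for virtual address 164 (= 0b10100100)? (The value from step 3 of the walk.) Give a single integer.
Answer: 66

Derivation:
vaddr = 164: l1_idx=2, l2_idx=4
L1[2] = 3; L2[3][4] = 66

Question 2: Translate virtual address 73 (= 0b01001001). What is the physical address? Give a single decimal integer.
Answer: 225

Derivation:
vaddr = 73 = 0b01001001
Split: l1_idx=1, l2_idx=1, offset=1
L1[1] = 1
L2[1][1] = 28
paddr = 28 * 8 + 1 = 225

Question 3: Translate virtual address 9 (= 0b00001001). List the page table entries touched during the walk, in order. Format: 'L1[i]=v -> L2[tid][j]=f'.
Answer: L1[0]=0 -> L2[0][1]=62

Derivation:
vaddr = 9 = 0b00001001
Split: l1_idx=0, l2_idx=1, offset=1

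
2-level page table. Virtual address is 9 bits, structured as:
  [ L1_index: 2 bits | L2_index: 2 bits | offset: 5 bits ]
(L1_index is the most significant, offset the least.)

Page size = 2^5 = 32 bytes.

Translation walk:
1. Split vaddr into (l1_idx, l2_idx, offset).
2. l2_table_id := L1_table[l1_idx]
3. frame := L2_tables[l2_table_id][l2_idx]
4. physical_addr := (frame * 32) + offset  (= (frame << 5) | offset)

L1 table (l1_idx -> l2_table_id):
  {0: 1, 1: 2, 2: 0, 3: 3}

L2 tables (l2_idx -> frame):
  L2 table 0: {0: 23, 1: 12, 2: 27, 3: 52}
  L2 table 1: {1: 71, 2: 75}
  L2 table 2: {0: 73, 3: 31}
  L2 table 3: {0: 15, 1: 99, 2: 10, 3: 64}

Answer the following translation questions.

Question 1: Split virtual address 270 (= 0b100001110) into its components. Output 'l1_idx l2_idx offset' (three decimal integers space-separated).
vaddr = 270 = 0b100001110
  top 2 bits -> l1_idx = 2
  next 2 bits -> l2_idx = 0
  bottom 5 bits -> offset = 14

Answer: 2 0 14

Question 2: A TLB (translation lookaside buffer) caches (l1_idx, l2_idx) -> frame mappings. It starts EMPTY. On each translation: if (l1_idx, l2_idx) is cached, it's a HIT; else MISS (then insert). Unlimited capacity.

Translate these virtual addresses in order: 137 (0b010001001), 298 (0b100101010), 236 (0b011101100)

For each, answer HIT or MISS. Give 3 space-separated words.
Answer: MISS MISS MISS

Derivation:
vaddr=137: (1,0) not in TLB -> MISS, insert
vaddr=298: (2,1) not in TLB -> MISS, insert
vaddr=236: (1,3) not in TLB -> MISS, insert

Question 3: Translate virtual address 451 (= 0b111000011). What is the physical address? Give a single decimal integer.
vaddr = 451 = 0b111000011
Split: l1_idx=3, l2_idx=2, offset=3
L1[3] = 3
L2[3][2] = 10
paddr = 10 * 32 + 3 = 323

Answer: 323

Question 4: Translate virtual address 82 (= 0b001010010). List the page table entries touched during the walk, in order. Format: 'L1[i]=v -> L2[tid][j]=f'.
Answer: L1[0]=1 -> L2[1][2]=75

Derivation:
vaddr = 82 = 0b001010010
Split: l1_idx=0, l2_idx=2, offset=18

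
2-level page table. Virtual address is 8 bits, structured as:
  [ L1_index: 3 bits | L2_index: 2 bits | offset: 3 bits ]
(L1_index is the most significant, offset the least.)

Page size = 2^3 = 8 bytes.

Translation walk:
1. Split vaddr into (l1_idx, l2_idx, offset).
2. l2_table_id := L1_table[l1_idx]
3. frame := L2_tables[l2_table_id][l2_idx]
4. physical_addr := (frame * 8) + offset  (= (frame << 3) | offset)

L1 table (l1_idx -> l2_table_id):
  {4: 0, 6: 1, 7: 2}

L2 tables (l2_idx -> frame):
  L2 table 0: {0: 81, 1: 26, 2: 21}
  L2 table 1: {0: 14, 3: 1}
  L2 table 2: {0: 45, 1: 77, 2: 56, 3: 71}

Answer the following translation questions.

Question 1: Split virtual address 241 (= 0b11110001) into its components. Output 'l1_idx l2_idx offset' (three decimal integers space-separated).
Answer: 7 2 1

Derivation:
vaddr = 241 = 0b11110001
  top 3 bits -> l1_idx = 7
  next 2 bits -> l2_idx = 2
  bottom 3 bits -> offset = 1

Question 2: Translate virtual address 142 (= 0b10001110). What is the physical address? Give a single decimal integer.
Answer: 214

Derivation:
vaddr = 142 = 0b10001110
Split: l1_idx=4, l2_idx=1, offset=6
L1[4] = 0
L2[0][1] = 26
paddr = 26 * 8 + 6 = 214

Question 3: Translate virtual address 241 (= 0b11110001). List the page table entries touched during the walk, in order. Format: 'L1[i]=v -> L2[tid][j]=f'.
Answer: L1[7]=2 -> L2[2][2]=56

Derivation:
vaddr = 241 = 0b11110001
Split: l1_idx=7, l2_idx=2, offset=1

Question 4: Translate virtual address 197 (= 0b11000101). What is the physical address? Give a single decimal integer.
vaddr = 197 = 0b11000101
Split: l1_idx=6, l2_idx=0, offset=5
L1[6] = 1
L2[1][0] = 14
paddr = 14 * 8 + 5 = 117

Answer: 117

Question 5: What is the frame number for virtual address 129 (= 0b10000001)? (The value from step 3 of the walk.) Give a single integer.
Answer: 81

Derivation:
vaddr = 129: l1_idx=4, l2_idx=0
L1[4] = 0; L2[0][0] = 81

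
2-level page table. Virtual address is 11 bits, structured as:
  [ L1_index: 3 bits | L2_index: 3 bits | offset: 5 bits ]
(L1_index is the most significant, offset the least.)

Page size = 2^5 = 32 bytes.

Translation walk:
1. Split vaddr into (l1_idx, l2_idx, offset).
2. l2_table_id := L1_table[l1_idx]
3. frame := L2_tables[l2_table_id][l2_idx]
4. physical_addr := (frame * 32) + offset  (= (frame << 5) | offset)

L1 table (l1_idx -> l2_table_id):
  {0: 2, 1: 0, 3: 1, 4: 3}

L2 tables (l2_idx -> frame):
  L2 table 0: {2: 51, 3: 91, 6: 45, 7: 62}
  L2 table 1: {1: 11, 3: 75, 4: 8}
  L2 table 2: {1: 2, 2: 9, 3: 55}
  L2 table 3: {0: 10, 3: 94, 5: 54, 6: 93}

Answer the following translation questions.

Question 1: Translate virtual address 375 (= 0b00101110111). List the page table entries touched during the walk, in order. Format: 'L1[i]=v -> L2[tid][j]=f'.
vaddr = 375 = 0b00101110111
Split: l1_idx=1, l2_idx=3, offset=23

Answer: L1[1]=0 -> L2[0][3]=91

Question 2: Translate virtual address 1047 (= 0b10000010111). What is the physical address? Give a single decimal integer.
Answer: 343

Derivation:
vaddr = 1047 = 0b10000010111
Split: l1_idx=4, l2_idx=0, offset=23
L1[4] = 3
L2[3][0] = 10
paddr = 10 * 32 + 23 = 343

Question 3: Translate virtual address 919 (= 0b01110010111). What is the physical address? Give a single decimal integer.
Answer: 279

Derivation:
vaddr = 919 = 0b01110010111
Split: l1_idx=3, l2_idx=4, offset=23
L1[3] = 1
L2[1][4] = 8
paddr = 8 * 32 + 23 = 279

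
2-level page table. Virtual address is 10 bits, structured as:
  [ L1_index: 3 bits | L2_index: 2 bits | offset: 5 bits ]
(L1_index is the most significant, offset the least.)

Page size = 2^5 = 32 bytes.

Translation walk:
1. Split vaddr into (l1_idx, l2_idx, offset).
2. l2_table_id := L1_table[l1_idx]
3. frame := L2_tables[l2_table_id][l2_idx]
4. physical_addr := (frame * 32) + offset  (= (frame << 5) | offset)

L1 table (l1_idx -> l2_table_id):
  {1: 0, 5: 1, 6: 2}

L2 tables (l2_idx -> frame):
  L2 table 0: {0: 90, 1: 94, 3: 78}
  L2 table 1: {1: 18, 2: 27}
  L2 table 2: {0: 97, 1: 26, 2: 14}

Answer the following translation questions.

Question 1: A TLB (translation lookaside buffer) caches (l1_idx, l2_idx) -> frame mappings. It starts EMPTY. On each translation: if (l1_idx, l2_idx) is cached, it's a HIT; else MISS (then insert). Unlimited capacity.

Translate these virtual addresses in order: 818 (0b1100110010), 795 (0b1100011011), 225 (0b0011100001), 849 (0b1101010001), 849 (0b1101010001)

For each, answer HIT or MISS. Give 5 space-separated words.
vaddr=818: (6,1) not in TLB -> MISS, insert
vaddr=795: (6,0) not in TLB -> MISS, insert
vaddr=225: (1,3) not in TLB -> MISS, insert
vaddr=849: (6,2) not in TLB -> MISS, insert
vaddr=849: (6,2) in TLB -> HIT

Answer: MISS MISS MISS MISS HIT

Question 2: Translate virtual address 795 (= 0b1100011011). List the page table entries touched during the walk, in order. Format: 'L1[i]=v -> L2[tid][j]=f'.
Answer: L1[6]=2 -> L2[2][0]=97

Derivation:
vaddr = 795 = 0b1100011011
Split: l1_idx=6, l2_idx=0, offset=27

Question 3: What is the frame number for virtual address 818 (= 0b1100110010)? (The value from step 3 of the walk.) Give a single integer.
Answer: 26

Derivation:
vaddr = 818: l1_idx=6, l2_idx=1
L1[6] = 2; L2[2][1] = 26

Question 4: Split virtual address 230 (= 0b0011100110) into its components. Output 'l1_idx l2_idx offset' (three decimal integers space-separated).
Answer: 1 3 6

Derivation:
vaddr = 230 = 0b0011100110
  top 3 bits -> l1_idx = 1
  next 2 bits -> l2_idx = 3
  bottom 5 bits -> offset = 6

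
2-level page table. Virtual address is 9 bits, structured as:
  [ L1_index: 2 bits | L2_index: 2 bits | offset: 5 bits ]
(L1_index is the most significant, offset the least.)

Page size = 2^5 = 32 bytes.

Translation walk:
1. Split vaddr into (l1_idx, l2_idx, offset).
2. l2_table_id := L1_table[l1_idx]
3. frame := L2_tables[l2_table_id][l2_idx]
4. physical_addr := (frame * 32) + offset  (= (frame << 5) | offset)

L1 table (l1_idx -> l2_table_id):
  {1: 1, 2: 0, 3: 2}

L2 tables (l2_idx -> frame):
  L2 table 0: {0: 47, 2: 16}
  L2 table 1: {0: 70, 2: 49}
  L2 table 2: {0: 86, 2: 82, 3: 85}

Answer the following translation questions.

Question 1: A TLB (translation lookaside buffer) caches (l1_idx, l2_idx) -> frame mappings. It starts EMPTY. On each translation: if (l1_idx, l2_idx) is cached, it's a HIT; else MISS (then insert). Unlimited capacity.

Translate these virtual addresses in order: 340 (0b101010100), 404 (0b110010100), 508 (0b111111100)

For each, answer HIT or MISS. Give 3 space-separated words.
Answer: MISS MISS MISS

Derivation:
vaddr=340: (2,2) not in TLB -> MISS, insert
vaddr=404: (3,0) not in TLB -> MISS, insert
vaddr=508: (3,3) not in TLB -> MISS, insert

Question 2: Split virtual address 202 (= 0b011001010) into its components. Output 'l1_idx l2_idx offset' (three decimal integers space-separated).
Answer: 1 2 10

Derivation:
vaddr = 202 = 0b011001010
  top 2 bits -> l1_idx = 1
  next 2 bits -> l2_idx = 2
  bottom 5 bits -> offset = 10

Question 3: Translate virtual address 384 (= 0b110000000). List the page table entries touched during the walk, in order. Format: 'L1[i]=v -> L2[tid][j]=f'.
vaddr = 384 = 0b110000000
Split: l1_idx=3, l2_idx=0, offset=0

Answer: L1[3]=2 -> L2[2][0]=86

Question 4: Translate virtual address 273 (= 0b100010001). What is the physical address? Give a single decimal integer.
Answer: 1521

Derivation:
vaddr = 273 = 0b100010001
Split: l1_idx=2, l2_idx=0, offset=17
L1[2] = 0
L2[0][0] = 47
paddr = 47 * 32 + 17 = 1521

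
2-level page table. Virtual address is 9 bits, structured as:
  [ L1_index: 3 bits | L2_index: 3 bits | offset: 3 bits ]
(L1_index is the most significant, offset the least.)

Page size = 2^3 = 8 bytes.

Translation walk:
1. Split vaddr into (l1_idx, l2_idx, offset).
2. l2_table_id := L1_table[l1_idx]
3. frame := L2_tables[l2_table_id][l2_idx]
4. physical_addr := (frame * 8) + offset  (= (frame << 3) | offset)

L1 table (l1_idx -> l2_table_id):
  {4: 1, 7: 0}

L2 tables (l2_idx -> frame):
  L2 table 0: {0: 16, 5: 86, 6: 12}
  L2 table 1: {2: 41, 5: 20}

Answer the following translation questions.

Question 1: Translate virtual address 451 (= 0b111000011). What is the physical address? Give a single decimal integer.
vaddr = 451 = 0b111000011
Split: l1_idx=7, l2_idx=0, offset=3
L1[7] = 0
L2[0][0] = 16
paddr = 16 * 8 + 3 = 131

Answer: 131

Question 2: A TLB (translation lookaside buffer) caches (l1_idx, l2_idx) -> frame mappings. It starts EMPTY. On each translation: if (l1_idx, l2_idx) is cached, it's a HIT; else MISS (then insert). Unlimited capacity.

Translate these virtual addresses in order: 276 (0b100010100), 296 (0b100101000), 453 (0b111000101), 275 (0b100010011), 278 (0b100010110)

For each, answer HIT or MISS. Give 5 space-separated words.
Answer: MISS MISS MISS HIT HIT

Derivation:
vaddr=276: (4,2) not in TLB -> MISS, insert
vaddr=296: (4,5) not in TLB -> MISS, insert
vaddr=453: (7,0) not in TLB -> MISS, insert
vaddr=275: (4,2) in TLB -> HIT
vaddr=278: (4,2) in TLB -> HIT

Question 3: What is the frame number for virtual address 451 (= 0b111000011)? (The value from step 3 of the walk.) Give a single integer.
vaddr = 451: l1_idx=7, l2_idx=0
L1[7] = 0; L2[0][0] = 16

Answer: 16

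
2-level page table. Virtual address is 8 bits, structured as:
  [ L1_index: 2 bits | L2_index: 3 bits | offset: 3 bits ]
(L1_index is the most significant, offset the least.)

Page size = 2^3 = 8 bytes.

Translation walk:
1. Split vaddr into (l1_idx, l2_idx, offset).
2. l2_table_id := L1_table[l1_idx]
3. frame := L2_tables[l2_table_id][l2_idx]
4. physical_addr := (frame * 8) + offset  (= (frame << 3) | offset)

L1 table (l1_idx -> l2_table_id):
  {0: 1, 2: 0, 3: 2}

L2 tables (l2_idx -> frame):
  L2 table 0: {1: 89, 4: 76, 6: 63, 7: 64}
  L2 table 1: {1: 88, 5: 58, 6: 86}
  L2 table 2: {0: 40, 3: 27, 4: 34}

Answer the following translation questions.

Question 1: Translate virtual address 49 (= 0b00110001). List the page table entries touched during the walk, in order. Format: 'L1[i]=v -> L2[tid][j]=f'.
vaddr = 49 = 0b00110001
Split: l1_idx=0, l2_idx=6, offset=1

Answer: L1[0]=1 -> L2[1][6]=86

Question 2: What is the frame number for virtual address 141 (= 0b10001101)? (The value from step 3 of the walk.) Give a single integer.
vaddr = 141: l1_idx=2, l2_idx=1
L1[2] = 0; L2[0][1] = 89

Answer: 89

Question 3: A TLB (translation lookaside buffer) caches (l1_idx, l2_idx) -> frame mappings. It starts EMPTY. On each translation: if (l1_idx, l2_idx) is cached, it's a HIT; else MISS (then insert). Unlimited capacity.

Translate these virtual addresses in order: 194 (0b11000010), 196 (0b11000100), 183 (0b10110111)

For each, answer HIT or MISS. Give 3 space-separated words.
vaddr=194: (3,0) not in TLB -> MISS, insert
vaddr=196: (3,0) in TLB -> HIT
vaddr=183: (2,6) not in TLB -> MISS, insert

Answer: MISS HIT MISS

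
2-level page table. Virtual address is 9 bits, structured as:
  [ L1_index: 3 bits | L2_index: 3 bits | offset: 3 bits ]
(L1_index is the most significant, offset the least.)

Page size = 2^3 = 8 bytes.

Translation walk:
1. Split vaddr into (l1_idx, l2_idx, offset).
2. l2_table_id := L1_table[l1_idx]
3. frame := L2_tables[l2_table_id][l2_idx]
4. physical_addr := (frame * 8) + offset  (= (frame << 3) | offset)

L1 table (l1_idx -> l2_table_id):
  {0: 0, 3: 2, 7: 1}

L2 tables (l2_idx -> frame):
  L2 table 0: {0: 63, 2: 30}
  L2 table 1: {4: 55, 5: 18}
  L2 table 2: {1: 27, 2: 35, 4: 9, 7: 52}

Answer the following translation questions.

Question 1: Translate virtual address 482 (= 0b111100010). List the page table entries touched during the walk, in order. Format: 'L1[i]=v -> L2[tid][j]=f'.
vaddr = 482 = 0b111100010
Split: l1_idx=7, l2_idx=4, offset=2

Answer: L1[7]=1 -> L2[1][4]=55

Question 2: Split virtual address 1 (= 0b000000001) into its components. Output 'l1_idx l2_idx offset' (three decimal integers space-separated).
Answer: 0 0 1

Derivation:
vaddr = 1 = 0b000000001
  top 3 bits -> l1_idx = 0
  next 3 bits -> l2_idx = 0
  bottom 3 bits -> offset = 1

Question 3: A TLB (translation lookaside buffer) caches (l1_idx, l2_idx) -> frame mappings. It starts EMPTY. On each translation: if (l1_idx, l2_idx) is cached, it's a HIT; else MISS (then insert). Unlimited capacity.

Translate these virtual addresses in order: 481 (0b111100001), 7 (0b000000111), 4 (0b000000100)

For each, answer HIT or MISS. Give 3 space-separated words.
vaddr=481: (7,4) not in TLB -> MISS, insert
vaddr=7: (0,0) not in TLB -> MISS, insert
vaddr=4: (0,0) in TLB -> HIT

Answer: MISS MISS HIT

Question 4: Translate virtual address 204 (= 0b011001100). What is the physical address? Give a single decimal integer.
Answer: 220

Derivation:
vaddr = 204 = 0b011001100
Split: l1_idx=3, l2_idx=1, offset=4
L1[3] = 2
L2[2][1] = 27
paddr = 27 * 8 + 4 = 220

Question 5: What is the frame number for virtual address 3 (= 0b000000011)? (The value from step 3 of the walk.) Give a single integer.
Answer: 63

Derivation:
vaddr = 3: l1_idx=0, l2_idx=0
L1[0] = 0; L2[0][0] = 63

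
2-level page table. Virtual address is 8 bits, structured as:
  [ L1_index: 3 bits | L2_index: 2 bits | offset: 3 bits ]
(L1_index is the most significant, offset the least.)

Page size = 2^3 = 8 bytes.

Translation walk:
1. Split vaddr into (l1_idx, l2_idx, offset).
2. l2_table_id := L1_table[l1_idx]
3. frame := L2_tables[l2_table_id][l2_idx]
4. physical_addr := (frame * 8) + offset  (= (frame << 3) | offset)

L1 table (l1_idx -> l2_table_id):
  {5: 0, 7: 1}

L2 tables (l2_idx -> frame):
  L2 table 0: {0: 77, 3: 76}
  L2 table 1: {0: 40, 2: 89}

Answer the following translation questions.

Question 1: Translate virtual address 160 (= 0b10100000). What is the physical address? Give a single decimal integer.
vaddr = 160 = 0b10100000
Split: l1_idx=5, l2_idx=0, offset=0
L1[5] = 0
L2[0][0] = 77
paddr = 77 * 8 + 0 = 616

Answer: 616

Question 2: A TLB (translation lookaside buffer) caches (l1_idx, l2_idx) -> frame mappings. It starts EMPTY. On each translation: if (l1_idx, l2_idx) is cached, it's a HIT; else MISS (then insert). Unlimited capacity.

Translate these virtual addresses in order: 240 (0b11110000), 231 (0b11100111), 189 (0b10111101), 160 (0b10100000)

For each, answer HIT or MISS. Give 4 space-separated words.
Answer: MISS MISS MISS MISS

Derivation:
vaddr=240: (7,2) not in TLB -> MISS, insert
vaddr=231: (7,0) not in TLB -> MISS, insert
vaddr=189: (5,3) not in TLB -> MISS, insert
vaddr=160: (5,0) not in TLB -> MISS, insert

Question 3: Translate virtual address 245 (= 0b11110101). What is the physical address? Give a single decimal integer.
Answer: 717

Derivation:
vaddr = 245 = 0b11110101
Split: l1_idx=7, l2_idx=2, offset=5
L1[7] = 1
L2[1][2] = 89
paddr = 89 * 8 + 5 = 717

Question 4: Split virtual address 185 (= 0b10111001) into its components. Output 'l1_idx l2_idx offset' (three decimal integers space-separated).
Answer: 5 3 1

Derivation:
vaddr = 185 = 0b10111001
  top 3 bits -> l1_idx = 5
  next 2 bits -> l2_idx = 3
  bottom 3 bits -> offset = 1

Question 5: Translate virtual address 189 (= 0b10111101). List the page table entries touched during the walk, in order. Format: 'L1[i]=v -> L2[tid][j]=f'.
vaddr = 189 = 0b10111101
Split: l1_idx=5, l2_idx=3, offset=5

Answer: L1[5]=0 -> L2[0][3]=76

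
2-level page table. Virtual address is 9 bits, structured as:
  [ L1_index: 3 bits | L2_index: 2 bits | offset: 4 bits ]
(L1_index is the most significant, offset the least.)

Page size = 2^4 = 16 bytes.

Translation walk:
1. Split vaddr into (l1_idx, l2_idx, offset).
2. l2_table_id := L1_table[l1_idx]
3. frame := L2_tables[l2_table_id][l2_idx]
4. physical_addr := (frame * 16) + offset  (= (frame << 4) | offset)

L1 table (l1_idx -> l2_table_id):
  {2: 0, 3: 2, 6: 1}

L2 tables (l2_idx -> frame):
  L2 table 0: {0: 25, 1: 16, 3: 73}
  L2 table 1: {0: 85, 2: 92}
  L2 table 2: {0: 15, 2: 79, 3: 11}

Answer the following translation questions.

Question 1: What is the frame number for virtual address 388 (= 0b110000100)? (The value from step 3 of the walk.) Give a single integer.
Answer: 85

Derivation:
vaddr = 388: l1_idx=6, l2_idx=0
L1[6] = 1; L2[1][0] = 85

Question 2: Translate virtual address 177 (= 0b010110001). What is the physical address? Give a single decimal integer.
Answer: 1169

Derivation:
vaddr = 177 = 0b010110001
Split: l1_idx=2, l2_idx=3, offset=1
L1[2] = 0
L2[0][3] = 73
paddr = 73 * 16 + 1 = 1169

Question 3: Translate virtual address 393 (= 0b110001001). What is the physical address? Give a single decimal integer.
Answer: 1369

Derivation:
vaddr = 393 = 0b110001001
Split: l1_idx=6, l2_idx=0, offset=9
L1[6] = 1
L2[1][0] = 85
paddr = 85 * 16 + 9 = 1369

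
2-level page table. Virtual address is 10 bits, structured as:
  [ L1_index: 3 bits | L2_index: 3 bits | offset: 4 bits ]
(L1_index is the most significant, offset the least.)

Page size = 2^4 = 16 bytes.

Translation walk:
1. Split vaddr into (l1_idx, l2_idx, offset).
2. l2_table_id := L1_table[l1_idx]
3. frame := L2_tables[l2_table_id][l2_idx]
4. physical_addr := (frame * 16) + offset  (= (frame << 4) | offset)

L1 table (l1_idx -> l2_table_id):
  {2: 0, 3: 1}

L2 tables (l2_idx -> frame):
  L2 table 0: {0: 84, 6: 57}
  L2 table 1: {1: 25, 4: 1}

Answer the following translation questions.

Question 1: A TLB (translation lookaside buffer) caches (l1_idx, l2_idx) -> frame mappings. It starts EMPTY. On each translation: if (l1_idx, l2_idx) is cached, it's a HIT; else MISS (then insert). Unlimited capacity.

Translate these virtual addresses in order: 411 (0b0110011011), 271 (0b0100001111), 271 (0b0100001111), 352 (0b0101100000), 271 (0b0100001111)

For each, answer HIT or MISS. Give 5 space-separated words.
vaddr=411: (3,1) not in TLB -> MISS, insert
vaddr=271: (2,0) not in TLB -> MISS, insert
vaddr=271: (2,0) in TLB -> HIT
vaddr=352: (2,6) not in TLB -> MISS, insert
vaddr=271: (2,0) in TLB -> HIT

Answer: MISS MISS HIT MISS HIT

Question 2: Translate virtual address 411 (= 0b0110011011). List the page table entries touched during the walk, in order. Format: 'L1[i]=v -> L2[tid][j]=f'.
vaddr = 411 = 0b0110011011
Split: l1_idx=3, l2_idx=1, offset=11

Answer: L1[3]=1 -> L2[1][1]=25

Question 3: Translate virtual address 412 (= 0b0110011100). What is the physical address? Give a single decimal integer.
vaddr = 412 = 0b0110011100
Split: l1_idx=3, l2_idx=1, offset=12
L1[3] = 1
L2[1][1] = 25
paddr = 25 * 16 + 12 = 412

Answer: 412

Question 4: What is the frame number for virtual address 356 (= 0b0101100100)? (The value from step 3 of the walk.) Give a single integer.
vaddr = 356: l1_idx=2, l2_idx=6
L1[2] = 0; L2[0][6] = 57

Answer: 57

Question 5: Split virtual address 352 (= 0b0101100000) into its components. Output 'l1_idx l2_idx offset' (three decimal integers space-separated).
vaddr = 352 = 0b0101100000
  top 3 bits -> l1_idx = 2
  next 3 bits -> l2_idx = 6
  bottom 4 bits -> offset = 0

Answer: 2 6 0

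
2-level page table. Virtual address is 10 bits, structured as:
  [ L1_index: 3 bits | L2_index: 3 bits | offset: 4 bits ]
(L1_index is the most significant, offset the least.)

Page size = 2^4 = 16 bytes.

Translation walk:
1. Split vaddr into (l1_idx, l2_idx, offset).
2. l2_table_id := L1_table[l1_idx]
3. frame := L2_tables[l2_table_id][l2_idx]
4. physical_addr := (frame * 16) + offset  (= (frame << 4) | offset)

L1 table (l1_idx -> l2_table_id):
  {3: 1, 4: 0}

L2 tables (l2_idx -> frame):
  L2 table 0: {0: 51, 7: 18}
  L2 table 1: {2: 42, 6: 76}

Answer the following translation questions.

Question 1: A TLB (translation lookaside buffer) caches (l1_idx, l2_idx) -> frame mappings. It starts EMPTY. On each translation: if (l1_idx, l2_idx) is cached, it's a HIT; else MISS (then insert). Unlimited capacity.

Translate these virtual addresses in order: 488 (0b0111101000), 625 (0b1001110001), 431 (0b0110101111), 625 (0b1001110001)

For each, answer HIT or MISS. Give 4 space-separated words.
Answer: MISS MISS MISS HIT

Derivation:
vaddr=488: (3,6) not in TLB -> MISS, insert
vaddr=625: (4,7) not in TLB -> MISS, insert
vaddr=431: (3,2) not in TLB -> MISS, insert
vaddr=625: (4,7) in TLB -> HIT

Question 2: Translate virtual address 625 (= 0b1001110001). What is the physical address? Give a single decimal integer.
vaddr = 625 = 0b1001110001
Split: l1_idx=4, l2_idx=7, offset=1
L1[4] = 0
L2[0][7] = 18
paddr = 18 * 16 + 1 = 289

Answer: 289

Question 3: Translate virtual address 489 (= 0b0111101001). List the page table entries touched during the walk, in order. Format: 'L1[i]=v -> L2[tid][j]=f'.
Answer: L1[3]=1 -> L2[1][6]=76

Derivation:
vaddr = 489 = 0b0111101001
Split: l1_idx=3, l2_idx=6, offset=9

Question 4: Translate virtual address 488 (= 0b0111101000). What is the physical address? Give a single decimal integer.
vaddr = 488 = 0b0111101000
Split: l1_idx=3, l2_idx=6, offset=8
L1[3] = 1
L2[1][6] = 76
paddr = 76 * 16 + 8 = 1224

Answer: 1224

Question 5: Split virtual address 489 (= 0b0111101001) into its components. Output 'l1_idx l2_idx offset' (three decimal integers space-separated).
vaddr = 489 = 0b0111101001
  top 3 bits -> l1_idx = 3
  next 3 bits -> l2_idx = 6
  bottom 4 bits -> offset = 9

Answer: 3 6 9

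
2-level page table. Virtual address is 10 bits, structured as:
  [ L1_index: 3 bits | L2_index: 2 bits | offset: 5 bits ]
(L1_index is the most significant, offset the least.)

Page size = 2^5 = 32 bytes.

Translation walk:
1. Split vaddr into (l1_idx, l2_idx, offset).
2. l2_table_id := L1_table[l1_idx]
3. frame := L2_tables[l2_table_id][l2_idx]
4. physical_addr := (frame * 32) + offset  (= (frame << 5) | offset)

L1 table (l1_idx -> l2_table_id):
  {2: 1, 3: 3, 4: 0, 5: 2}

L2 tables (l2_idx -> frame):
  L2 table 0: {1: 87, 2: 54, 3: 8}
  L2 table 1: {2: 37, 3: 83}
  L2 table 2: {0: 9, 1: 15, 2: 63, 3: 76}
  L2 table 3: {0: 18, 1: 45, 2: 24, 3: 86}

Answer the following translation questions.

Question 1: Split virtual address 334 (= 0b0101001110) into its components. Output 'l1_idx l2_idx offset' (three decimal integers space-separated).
vaddr = 334 = 0b0101001110
  top 3 bits -> l1_idx = 2
  next 2 bits -> l2_idx = 2
  bottom 5 bits -> offset = 14

Answer: 2 2 14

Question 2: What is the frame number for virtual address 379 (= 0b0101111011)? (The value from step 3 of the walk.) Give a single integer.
Answer: 83

Derivation:
vaddr = 379: l1_idx=2, l2_idx=3
L1[2] = 1; L2[1][3] = 83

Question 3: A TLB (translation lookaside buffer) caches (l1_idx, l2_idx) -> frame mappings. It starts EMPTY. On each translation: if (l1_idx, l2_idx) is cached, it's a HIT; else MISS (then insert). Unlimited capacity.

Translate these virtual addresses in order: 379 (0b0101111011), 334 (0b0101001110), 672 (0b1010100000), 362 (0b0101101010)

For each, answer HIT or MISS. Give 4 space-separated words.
Answer: MISS MISS MISS HIT

Derivation:
vaddr=379: (2,3) not in TLB -> MISS, insert
vaddr=334: (2,2) not in TLB -> MISS, insert
vaddr=672: (5,1) not in TLB -> MISS, insert
vaddr=362: (2,3) in TLB -> HIT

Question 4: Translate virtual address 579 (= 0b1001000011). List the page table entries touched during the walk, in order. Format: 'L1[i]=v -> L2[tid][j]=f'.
Answer: L1[4]=0 -> L2[0][2]=54

Derivation:
vaddr = 579 = 0b1001000011
Split: l1_idx=4, l2_idx=2, offset=3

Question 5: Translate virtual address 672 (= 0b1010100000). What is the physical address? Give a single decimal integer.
Answer: 480

Derivation:
vaddr = 672 = 0b1010100000
Split: l1_idx=5, l2_idx=1, offset=0
L1[5] = 2
L2[2][1] = 15
paddr = 15 * 32 + 0 = 480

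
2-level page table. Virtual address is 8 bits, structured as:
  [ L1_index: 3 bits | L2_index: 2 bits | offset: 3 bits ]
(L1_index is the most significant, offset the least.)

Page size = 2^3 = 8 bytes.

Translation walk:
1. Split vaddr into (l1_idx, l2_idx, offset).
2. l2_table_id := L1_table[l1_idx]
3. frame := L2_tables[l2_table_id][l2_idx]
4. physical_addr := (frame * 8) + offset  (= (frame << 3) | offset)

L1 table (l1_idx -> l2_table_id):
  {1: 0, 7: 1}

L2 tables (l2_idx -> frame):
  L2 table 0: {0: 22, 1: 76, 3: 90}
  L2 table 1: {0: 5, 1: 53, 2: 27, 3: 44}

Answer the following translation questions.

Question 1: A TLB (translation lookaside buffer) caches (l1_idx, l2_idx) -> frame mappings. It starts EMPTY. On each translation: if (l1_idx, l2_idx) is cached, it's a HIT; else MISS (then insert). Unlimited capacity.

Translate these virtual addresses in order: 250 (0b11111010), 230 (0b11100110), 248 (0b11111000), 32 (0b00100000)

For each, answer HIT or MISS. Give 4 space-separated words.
vaddr=250: (7,3) not in TLB -> MISS, insert
vaddr=230: (7,0) not in TLB -> MISS, insert
vaddr=248: (7,3) in TLB -> HIT
vaddr=32: (1,0) not in TLB -> MISS, insert

Answer: MISS MISS HIT MISS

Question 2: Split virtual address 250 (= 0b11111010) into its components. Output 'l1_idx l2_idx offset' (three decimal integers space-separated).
vaddr = 250 = 0b11111010
  top 3 bits -> l1_idx = 7
  next 2 bits -> l2_idx = 3
  bottom 3 bits -> offset = 2

Answer: 7 3 2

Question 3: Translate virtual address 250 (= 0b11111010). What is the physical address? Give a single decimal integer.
vaddr = 250 = 0b11111010
Split: l1_idx=7, l2_idx=3, offset=2
L1[7] = 1
L2[1][3] = 44
paddr = 44 * 8 + 2 = 354

Answer: 354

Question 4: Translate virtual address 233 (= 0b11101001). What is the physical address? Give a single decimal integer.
vaddr = 233 = 0b11101001
Split: l1_idx=7, l2_idx=1, offset=1
L1[7] = 1
L2[1][1] = 53
paddr = 53 * 8 + 1 = 425

Answer: 425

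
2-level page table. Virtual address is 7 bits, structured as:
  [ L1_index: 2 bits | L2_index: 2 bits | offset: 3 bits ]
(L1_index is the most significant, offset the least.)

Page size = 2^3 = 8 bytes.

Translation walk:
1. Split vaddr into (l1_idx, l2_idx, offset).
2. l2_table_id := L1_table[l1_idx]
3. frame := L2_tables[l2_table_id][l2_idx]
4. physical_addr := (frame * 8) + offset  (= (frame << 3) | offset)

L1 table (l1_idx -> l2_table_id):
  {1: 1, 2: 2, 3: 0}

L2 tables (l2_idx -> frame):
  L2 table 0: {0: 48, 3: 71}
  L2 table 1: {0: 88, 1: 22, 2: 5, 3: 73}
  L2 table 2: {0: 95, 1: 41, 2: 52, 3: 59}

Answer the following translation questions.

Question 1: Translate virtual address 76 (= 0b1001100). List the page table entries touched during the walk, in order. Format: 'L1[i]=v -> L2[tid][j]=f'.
Answer: L1[2]=2 -> L2[2][1]=41

Derivation:
vaddr = 76 = 0b1001100
Split: l1_idx=2, l2_idx=1, offset=4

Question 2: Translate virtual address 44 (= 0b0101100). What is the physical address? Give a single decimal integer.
Answer: 180

Derivation:
vaddr = 44 = 0b0101100
Split: l1_idx=1, l2_idx=1, offset=4
L1[1] = 1
L2[1][1] = 22
paddr = 22 * 8 + 4 = 180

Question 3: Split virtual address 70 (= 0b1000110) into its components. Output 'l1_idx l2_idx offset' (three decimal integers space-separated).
vaddr = 70 = 0b1000110
  top 2 bits -> l1_idx = 2
  next 2 bits -> l2_idx = 0
  bottom 3 bits -> offset = 6

Answer: 2 0 6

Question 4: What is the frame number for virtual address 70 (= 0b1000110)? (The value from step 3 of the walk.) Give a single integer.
Answer: 95

Derivation:
vaddr = 70: l1_idx=2, l2_idx=0
L1[2] = 2; L2[2][0] = 95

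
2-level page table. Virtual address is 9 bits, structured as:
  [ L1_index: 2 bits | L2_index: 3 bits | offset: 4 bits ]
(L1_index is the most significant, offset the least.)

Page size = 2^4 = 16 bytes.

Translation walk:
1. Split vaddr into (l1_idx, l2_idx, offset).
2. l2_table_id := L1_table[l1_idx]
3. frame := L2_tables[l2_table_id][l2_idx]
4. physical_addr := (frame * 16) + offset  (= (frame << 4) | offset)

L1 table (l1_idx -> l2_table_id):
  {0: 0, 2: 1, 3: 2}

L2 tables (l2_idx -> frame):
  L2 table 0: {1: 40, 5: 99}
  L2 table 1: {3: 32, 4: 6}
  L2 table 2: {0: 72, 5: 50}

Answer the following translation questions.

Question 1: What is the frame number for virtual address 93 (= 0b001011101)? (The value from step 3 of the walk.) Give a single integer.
vaddr = 93: l1_idx=0, l2_idx=5
L1[0] = 0; L2[0][5] = 99

Answer: 99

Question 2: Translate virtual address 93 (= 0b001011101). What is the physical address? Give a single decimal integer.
Answer: 1597

Derivation:
vaddr = 93 = 0b001011101
Split: l1_idx=0, l2_idx=5, offset=13
L1[0] = 0
L2[0][5] = 99
paddr = 99 * 16 + 13 = 1597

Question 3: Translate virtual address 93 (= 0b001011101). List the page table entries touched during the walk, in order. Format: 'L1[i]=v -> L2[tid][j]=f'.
Answer: L1[0]=0 -> L2[0][5]=99

Derivation:
vaddr = 93 = 0b001011101
Split: l1_idx=0, l2_idx=5, offset=13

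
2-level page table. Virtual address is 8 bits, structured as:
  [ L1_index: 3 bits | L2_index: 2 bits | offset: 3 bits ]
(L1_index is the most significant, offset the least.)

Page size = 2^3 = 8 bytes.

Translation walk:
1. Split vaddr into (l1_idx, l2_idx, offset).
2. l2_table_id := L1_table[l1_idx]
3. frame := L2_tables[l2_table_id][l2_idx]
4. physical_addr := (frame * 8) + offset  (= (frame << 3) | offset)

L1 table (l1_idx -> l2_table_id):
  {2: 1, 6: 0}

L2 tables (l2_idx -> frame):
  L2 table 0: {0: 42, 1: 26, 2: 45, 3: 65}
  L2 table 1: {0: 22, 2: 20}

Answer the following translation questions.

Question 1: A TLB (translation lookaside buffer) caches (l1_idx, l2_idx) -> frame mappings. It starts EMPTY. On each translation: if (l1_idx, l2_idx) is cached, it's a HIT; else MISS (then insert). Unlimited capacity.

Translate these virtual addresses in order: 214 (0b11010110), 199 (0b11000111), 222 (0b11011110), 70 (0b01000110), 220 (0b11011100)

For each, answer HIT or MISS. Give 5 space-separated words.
Answer: MISS MISS MISS MISS HIT

Derivation:
vaddr=214: (6,2) not in TLB -> MISS, insert
vaddr=199: (6,0) not in TLB -> MISS, insert
vaddr=222: (6,3) not in TLB -> MISS, insert
vaddr=70: (2,0) not in TLB -> MISS, insert
vaddr=220: (6,3) in TLB -> HIT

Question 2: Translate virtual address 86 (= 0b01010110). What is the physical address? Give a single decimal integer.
vaddr = 86 = 0b01010110
Split: l1_idx=2, l2_idx=2, offset=6
L1[2] = 1
L2[1][2] = 20
paddr = 20 * 8 + 6 = 166

Answer: 166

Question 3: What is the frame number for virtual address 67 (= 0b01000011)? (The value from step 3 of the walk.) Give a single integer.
vaddr = 67: l1_idx=2, l2_idx=0
L1[2] = 1; L2[1][0] = 22

Answer: 22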